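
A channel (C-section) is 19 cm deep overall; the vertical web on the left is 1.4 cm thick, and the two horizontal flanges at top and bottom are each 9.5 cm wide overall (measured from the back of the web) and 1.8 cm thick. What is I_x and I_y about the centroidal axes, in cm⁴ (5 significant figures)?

Break the section into simple shapes (no overlaps), measuring from the bottom-left corner of the bounding box.
Web: 1.4 × 19, A = 26.6 cm², y = 9.5 cm, Ī = 800.2167 cm⁴.
Top flange (beyond web): 8.1 × 1.8, A = 14.58 cm², y = 18.1 cm, Ī = 3.9366 cm⁴.
Bottom flange (beyond web): 8.1 × 1.8, A = 14.58 cm², y = 0.9 cm, Ī = 3.9366 cm⁴.
By symmetry the centroid is at mid-height, ȳ = 9.5 cm.
Transfer each piece to the centroidal x-axis using Ī + A·d² with d = y − 9.5:
  web: d = 0 cm → contributes +800.2167 cm⁴
  top flange (beyond web): d = 8.6 cm → contributes +1082.273 cm⁴
  bottom flange (beyond web): d = -8.6 cm → contributes +1082.273 cm⁴
Total I = 2964.763 cm⁴.
For the y-axis: x̄ = 3.184039 cm.
Repeating about the centroidal y-axis gives I_y = 477.6353 cm⁴.

I_x ≈ 2964.8 cm⁴, I_y ≈ 477.64 cm⁴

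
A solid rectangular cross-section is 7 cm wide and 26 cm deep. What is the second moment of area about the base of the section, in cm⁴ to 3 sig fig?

The section: 7 × 26, A = 182 cm², y = 13 cm, Ī = 10 253 cm⁴.
Transfer it to the base of the section using Ī + A·d² with d = y − 0:
  the section: d = 13 cm → contributes +41 011 cm⁴
Total I = 41 011 cm⁴.

I_base ≈ 4.10 × 10⁴ cm⁴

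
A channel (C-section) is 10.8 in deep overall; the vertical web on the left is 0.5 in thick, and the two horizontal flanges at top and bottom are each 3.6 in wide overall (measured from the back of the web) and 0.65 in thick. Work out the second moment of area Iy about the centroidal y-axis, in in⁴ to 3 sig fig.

Decompose the section into non-overlapping parts with the origin at the bottom-left of its bounding rectangle.
Web: 0.5 × 10.8, A = 5.4 in², x = 0.25 in, Ī = 0.1125 in⁴.
Top flange (beyond web): 3.1 × 0.65, A = 2.015 in², x = 2.05 in, Ī = 1.6137 in⁴.
Bottom flange (beyond web): 3.1 × 0.65, A = 2.015 in², x = 2.05 in, Ī = 1.6137 in⁴.
Centroid: x̄ = ΣA·x / ΣA = 1.0192 in.
Transfer each piece to the centroidal y-axis using Ī + A·d² with d = x − 1.0192:
  web: d = -0.76925 in → contributes +3.3079 in⁴
  top flange (beyond web): d = 1.0308 in → contributes +3.7545 in⁴
  bottom flange (beyond web): d = 1.0308 in → contributes +3.7545 in⁴
Total I = 10.817 in⁴.

Iy ≈ 10.8 in⁴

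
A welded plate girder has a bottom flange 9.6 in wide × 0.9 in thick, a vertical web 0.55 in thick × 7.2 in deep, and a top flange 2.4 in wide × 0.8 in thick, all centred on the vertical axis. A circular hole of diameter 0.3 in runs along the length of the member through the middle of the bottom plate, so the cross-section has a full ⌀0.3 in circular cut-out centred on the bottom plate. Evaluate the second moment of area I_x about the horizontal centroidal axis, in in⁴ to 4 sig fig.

Split into non-overlapping primitives; take the origin at the lower-left of the bounding box.
Bottom plate: 9.6 × 0.9, A = 8.64 in², y = 0.45 in, Ī = 0.5832 in⁴.
Web plate: 0.55 × 7.2, A = 3.96 in², y = 4.5 in, Ī = 17.1072 in⁴.
Top plate: 2.4 × 0.8, A = 1.92 in², y = 8.5 in, Ī = 0.1024 in⁴.
Hole (subtracted): ⌀0.3, A = 0.0706858 in², y = 0.45 in, Ī = 0.000397608 in⁴.
Centroid: ȳ = ΣA·y / ΣA = 2.62962 in.
Transfer each piece to the horizontal centroidal axis using Ī + A·d² with d = y − 2.62962:
  bottom plate: d = -2.17962 in → contributes +41.6296 in⁴
  web plate: d = 1.87038 in → contributes +30.9606 in⁴
  top plate: d = 5.87038 in → contributes +66.2682 in⁴
  hole: d = -2.17962 in → contributes −0.336208 in⁴
Total I = 138.522 in⁴.

I_x ≈ 138.5 in⁴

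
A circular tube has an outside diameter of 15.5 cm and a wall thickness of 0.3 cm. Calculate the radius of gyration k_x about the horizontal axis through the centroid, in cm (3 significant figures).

k_x ≈ 5.38 cm

Treat the section as a set of non-overlapping primitives; coordinates are from the bounding-box lower-left.
Outer circle: ⌀15.5, A = 188.69 cm², y = 7.75 cm, Ī = 2833.3 cm⁴.
Bore (subtracted): ⌀14.9, A = 174.37 cm², y = 7.75 cm, Ī = 2419.4 cm⁴.
By symmetry the centroid is at mid-height, ȳ = 7.75 cm.
All pieces are centred on the horizontal axis through the centroid, so I = ΣĪ (holes subtracted) = 413.89 cm⁴.
Radius of gyration: k = √(I/A) = √(413.89 / 14.326) = 5.3751 cm.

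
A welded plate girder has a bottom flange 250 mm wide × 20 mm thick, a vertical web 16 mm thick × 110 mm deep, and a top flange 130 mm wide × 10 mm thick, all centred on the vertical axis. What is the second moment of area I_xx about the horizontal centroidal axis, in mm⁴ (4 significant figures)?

I_xx ≈ 2.019 × 10⁷ mm⁴

Break the section into simple shapes (no overlaps), measuring from the bottom-left corner of the bounding box.
Bottom plate: 250 × 20, A = 5 000 mm², y = 10 mm, Ī = 166 667 mm⁴.
Web plate: 16 × 110, A = 1 760 mm², y = 75 mm, Ī = 1 774 667 mm⁴.
Top plate: 130 × 10, A = 1 300 mm², y = 135 mm, Ī = 10833.3 mm⁴.
Centroid: ȳ = ΣA·y / ΣA = 44.3548 mm.
Transfer each piece to the horizontal centroidal axis using Ī + A·d² with d = y − 44.3548:
  bottom plate: d = -34.3548 mm → contributes +6 067 941 mm⁴
  web plate: d = 30.6452 mm → contributes +3 427 528 mm⁴
  top plate: d = 90.6452 mm → contributes +10 692 342 mm⁴
Total I = 20 187 812 mm⁴.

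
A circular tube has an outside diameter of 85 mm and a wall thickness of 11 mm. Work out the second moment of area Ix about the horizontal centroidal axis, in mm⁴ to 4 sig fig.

Ix ≈ 1.789 × 10⁶ mm⁴

Treat the section as a set of non-overlapping primitives; coordinates are from the bounding-box lower-left.
Outer circle: ⌀85, A = 5674.5 mm², y = 42.5 mm, Ī = 2 562 392 mm⁴.
Bore (subtracted): ⌀63, A = 3117.25 mm², y = 42.5 mm, Ī = 773 272 mm⁴.
By symmetry the centroid is at mid-height, ȳ = 42.5 mm.
All pieces are centred on the horizontal centroidal axis, so I = ΣĪ (holes subtracted) = 1 789 121 mm⁴.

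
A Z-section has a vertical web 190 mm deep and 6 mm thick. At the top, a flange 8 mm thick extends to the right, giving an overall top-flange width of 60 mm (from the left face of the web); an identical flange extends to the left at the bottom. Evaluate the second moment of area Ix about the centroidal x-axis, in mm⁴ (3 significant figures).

Ix ≈ 1.06 × 10⁷ mm⁴

Break the section into simple shapes (no overlaps), measuring from the bottom-left corner of the bounding box.
Web: 6 × 190, A = 1 140 mm², y = 95 mm, Ī = 3 429 500 mm⁴.
Top flange (beyond web): 54 × 8, A = 432 mm², y = 186 mm, Ī = 2 304 mm⁴.
Bottom flange (beyond web): 54 × 8, A = 432 mm², y = 4 mm, Ī = 2 304 mm⁴.
Centroid: ȳ = ΣA·y / ΣA = 95 mm.
Transfer each piece to the centroidal x-axis using Ī + A·d² with d = y − 95:
  web: d = 0 mm → contributes +3 429 500 mm⁴
  top flange (beyond web): d = 91 mm → contributes +3 579 696 mm⁴
  bottom flange (beyond web): d = -91 mm → contributes +3 579 696 mm⁴
Total I = 10 588 892 mm⁴.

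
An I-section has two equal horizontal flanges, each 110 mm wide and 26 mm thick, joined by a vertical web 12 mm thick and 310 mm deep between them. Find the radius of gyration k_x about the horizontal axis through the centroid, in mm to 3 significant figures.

Treat the section as a set of non-overlapping primitives; coordinates are from the bounding-box lower-left.
Bottom flange: 110 × 26, A = 2 860 mm², y = 13 mm, Ī = 161 113 mm⁴.
Web: 12 × 310, A = 3 720 mm², y = 181 mm, Ī = 29 791 000 mm⁴.
Top flange: 110 × 26, A = 2 860 mm², y = 349 mm, Ī = 161 113 mm⁴.
By symmetry the centroid is at mid-height, ȳ = 181 mm.
Transfer each piece to the horizontal axis through the centroid using Ī + A·d² with d = y − 181:
  bottom flange: d = -168 mm → contributes +80 881 753 mm⁴
  web: d = 0 mm → contributes +29 791 000 mm⁴
  top flange: d = 168 mm → contributes +80 881 753 mm⁴
Total I = 191 554 507 mm⁴.
Radius of gyration: k = √(I/A) = √(191 554 507 / 9 440) = 142.45 mm.

k_x ≈ 142 mm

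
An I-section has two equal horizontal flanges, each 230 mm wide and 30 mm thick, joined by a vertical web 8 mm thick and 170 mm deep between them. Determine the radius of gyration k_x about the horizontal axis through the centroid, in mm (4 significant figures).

k_x ≈ 96.89 mm

Decompose the section into non-overlapping parts with the origin at the bottom-left of its bounding rectangle.
Bottom flange: 230 × 30, A = 6 900 mm², y = 15 mm, Ī = 517 500 mm⁴.
Web: 8 × 170, A = 1 360 mm², y = 115 mm, Ī = 3 275 333 mm⁴.
Top flange: 230 × 30, A = 6 900 mm², y = 215 mm, Ī = 517 500 mm⁴.
By symmetry the centroid is at mid-height, ȳ = 115 mm.
Transfer each piece to the horizontal axis through the centroid using Ī + A·d² with d = y − 115:
  bottom flange: d = -100 mm → contributes +69 517 500 mm⁴
  web: d = 0 mm → contributes +3 275 333 mm⁴
  top flange: d = 100 mm → contributes +69 517 500 mm⁴
Total I = 142 310 333 mm⁴.
Radius of gyration: k = √(I/A) = √(142 310 333 / 15 160) = 96.8877 mm.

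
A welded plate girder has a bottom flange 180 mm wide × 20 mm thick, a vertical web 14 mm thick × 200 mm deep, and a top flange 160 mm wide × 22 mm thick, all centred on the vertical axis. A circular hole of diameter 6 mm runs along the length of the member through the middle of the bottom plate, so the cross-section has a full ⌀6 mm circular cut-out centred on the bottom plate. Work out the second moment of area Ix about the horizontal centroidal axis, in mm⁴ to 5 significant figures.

Split into non-overlapping primitives; take the origin at the lower-left of the bounding box.
Bottom plate: 180 × 20, A = 3 600 mm², y = 10 mm, Ī = 120 000 mm⁴.
Web plate: 14 × 200, A = 2 800 mm², y = 120 mm, Ī = 9 333 333 mm⁴.
Top plate: 160 × 22, A = 3 520 mm², y = 231 mm, Ī = 141973.3 mm⁴.
Hole (subtracted): ⌀6, A = 28.27433 mm², y = 10 mm, Ī = 63.61725 mm⁴.
Centroid: ȳ = ΣA·y / ΣA = 119.7806 mm.
Transfer each piece to the horizontal centroidal axis using Ī + A·d² with d = y − 119.7806:
  bottom plate: d = -109.7806 mm → contributes +43 506 442 mm⁴
  web plate: d = 0.2193574 mm → contributes +9 333 468 mm⁴
  top plate: d = 111.2194 mm → contributes +43 683 477 mm⁴
  hole: d = -109.7806 mm → contributes −340819.9 mm⁴
Total I = 96 182 568 mm⁴.

Ix ≈ 9.6183 × 10⁷ mm⁴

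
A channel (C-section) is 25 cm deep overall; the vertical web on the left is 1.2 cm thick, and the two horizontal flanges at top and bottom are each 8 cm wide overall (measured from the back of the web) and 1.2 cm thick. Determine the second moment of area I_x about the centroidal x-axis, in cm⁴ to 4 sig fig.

I_x ≈ 3876 cm⁴

Decompose the section into non-overlapping parts with the origin at the bottom-left of its bounding rectangle.
Web: 1.2 × 25, A = 30 cm², y = 12.5 cm, Ī = 1562.5 cm⁴.
Top flange (beyond web): 6.8 × 1.2, A = 8.16 cm², y = 24.4 cm, Ī = 0.9792 cm⁴.
Bottom flange (beyond web): 6.8 × 1.2, A = 8.16 cm², y = 0.6 cm, Ī = 0.9792 cm⁴.
By symmetry the centroid is at mid-height, ȳ = 12.5 cm.
Transfer each piece to the centroidal x-axis using Ī + A·d² with d = y − 12.5:
  web: d = 0 cm → contributes +1562.5 cm⁴
  top flange (beyond web): d = 11.9 cm → contributes +1156.52 cm⁴
  bottom flange (beyond web): d = -11.9 cm → contributes +1156.52 cm⁴
Total I = 3875.53 cm⁴.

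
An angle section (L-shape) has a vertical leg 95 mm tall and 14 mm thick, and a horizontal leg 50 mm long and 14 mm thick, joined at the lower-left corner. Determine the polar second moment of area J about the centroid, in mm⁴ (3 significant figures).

J ≈ 1.91 × 10⁶ mm⁴

Split into non-overlapping primitives; take the origin at the lower-left of the bounding box.
Vertical leg: 14 × 95, A = 1 330 mm², y = 47.5 mm, Ī = 1 000 271 mm⁴.
Horizontal leg (remainder): 36 × 14, A = 504 mm², y = 7 mm, Ī = 8 232 mm⁴.
Centroid: ȳ = ΣA·y / ΣA = 36.37 mm.
Transfer each piece to the centroidal x-axis using Ī + A·d² with d = y − 36.37:
  vertical leg: d = 11.13 mm → contributes +1 165 020 mm⁴
  horizontal leg (remainder): d = -29.37 mm → contributes +442 988 mm⁴
Total I = 1 608 008 mm⁴.
For the y-axis: x̄ = 13.87 mm.
Repeating about the centroidal y-axis gives I_y = 304 590 mm⁴.
Polar second moment: J = I_x + I_y = 1 912 598 mm⁴.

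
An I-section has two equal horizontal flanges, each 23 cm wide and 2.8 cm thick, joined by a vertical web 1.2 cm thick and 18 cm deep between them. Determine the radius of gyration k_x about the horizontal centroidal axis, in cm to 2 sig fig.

k_x ≈ 9.9 cm

Decompose the section into non-overlapping parts with the origin at the bottom-left of its bounding rectangle.
Bottom flange: 23 × 2.8, A = 64.4 cm², y = 1.4 cm, Ī = 42.07 cm⁴.
Web: 1.2 × 18, A = 21.6 cm², y = 11.8 cm, Ī = 583.2 cm⁴.
Top flange: 23 × 2.8, A = 64.4 cm², y = 22.2 cm, Ī = 42.07 cm⁴.
By symmetry the centroid is at mid-height, ȳ = 11.8 cm.
Transfer each piece to the horizontal centroidal axis using Ī + A·d² with d = y − 11.8:
  bottom flange: d = -10.4 cm → contributes +7 008 cm⁴
  web: d = 0 cm → contributes +583.2 cm⁴
  top flange: d = 10.4 cm → contributes +7 008 cm⁴
Total I = 14 598 cm⁴.
Radius of gyration: k = √(I/A) = √(14 598 / 150.4) = 9.852 cm.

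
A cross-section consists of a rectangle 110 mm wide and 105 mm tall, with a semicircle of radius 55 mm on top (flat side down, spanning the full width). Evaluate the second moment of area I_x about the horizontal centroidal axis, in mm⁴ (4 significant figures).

I_x ≈ 3.098 × 10⁷ mm⁴

Split into non-overlapping primitives; take the origin at the lower-left of the bounding box.
Rectangular body: 110 × 105, A = 11 550 mm², y = 52.5 mm, Ī = 10 611 563 mm⁴.
Semicircular cap: semicircle r = 55, A = 4751.66 mm², y = 128.343 mm, Ī = 1 004 345 mm⁴.
Centroid: ȳ = ΣA·y / ΣA = 74.6069 mm.
Transfer each piece to the horizontal centroidal axis using Ī + A·d² with d = y − 74.6069:
  rectangular body: d = -22.1069 mm → contributes +16 256 209 mm⁴
  semicircular cap: d = 53.7358 mm → contributes +14 724 957 mm⁴
Total I = 30 981 166 mm⁴.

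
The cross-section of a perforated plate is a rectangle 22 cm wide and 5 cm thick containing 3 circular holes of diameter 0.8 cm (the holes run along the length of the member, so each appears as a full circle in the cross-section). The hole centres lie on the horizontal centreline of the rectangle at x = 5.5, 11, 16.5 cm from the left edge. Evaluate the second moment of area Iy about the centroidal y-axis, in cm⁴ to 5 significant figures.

Iy ≈ 4406.2 cm⁴

Treat the section as a set of non-overlapping primitives; coordinates are from the bounding-box lower-left.
Plate: 22 × 5, A = 110 cm², x = 11 cm, Ī = 4436.667 cm⁴.
Hole 1 (subtracted): ⌀0.8, A = 0.5026548 cm², x = 5.5 cm, Ī = 0.02010619 cm⁴.
Hole 2 (subtracted): ⌀0.8, A = 0.5026548 cm², x = 11 cm, Ī = 0.02010619 cm⁴.
Hole 3 (subtracted): ⌀0.8, A = 0.5026548 cm², x = 16.5 cm, Ī = 0.02010619 cm⁴.
By symmetry the centroid is at mid-width, x̄ = 11 cm.
Transfer each piece to the centroidal y-axis using Ī + A·d² with d = x − 11:
  plate: d = 0 cm → contributes +4436.667 cm⁴
  hole 1: d = -5.5 cm → contributes −15.22541 cm⁴
  hole 2: d = 0 cm → contributes −0.02010619 cm⁴
  hole 3: d = 5.5 cm → contributes −15.22541 cm⁴
Total I = 4406.196 cm⁴.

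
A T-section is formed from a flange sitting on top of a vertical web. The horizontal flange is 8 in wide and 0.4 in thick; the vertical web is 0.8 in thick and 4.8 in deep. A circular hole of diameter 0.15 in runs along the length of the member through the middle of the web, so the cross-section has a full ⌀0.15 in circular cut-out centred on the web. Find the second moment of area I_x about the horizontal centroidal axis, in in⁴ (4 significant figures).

I_x ≈ 19.19 in⁴

Split into non-overlapping primitives; take the origin at the lower-left of the bounding box.
Flange: 8 × 0.4, A = 3.2 in², y = 5 in, Ī = 0.0426667 in⁴.
Web: 0.8 × 4.8, A = 3.84 in², y = 2.4 in, Ī = 7.3728 in⁴.
Hole (subtracted): ⌀0.15, A = 0.0176715 in², y = 2.4 in, Ī = 0.0000248505 in⁴.
Centroid: ȳ = ΣA·y / ΣA = 3.58479 in.
Transfer each piece to the horizontal centroidal axis using Ī + A·d² with d = y − 3.58479:
  flange: d = 1.41521 in → contributes +6.45167 in⁴
  web: d = -1.18479 in → contributes +12.7631 in⁴
  hole: d = -1.18479 in → contributes −0.0248309 in⁴
Total I = 19.19 in⁴.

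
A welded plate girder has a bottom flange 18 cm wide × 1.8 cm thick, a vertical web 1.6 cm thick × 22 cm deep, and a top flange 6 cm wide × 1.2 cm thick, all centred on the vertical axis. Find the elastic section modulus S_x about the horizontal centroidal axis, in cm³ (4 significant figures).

Decompose the section into non-overlapping parts with the origin at the bottom-left of its bounding rectangle.
Bottom plate: 18 × 1.8, A = 32.4 cm², y = 0.9 cm, Ī = 8.748 cm⁴.
Web plate: 1.6 × 22, A = 35.2 cm², y = 12.8 cm, Ī = 1419.73 cm⁴.
Top plate: 6 × 1.2, A = 7.2 cm², y = 24.4 cm, Ī = 0.864 cm⁴.
Centroid: ȳ = ΣA·y / ΣA = 8.76203 cm.
Transfer each piece to the horizontal centroidal axis using Ī + A·d² with d = y − 8.76203:
  bottom plate: d = -7.86203 cm → contributes +2011.44 cm⁴
  web plate: d = 4.03797 cm → contributes +1993.68 cm⁴
  top plate: d = 15.638 cm → contributes +1761.6 cm⁴
Total I = 5766.71 cm⁴.
Extreme fibre distance c = 16.238 cm; S = I/c = 355.138 cm³.

S_x ≈ 355.1 cm³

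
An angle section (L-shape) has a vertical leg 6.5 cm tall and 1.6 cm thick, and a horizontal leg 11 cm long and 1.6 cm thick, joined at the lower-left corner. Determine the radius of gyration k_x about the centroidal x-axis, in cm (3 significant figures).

k_x ≈ 1.74 cm

Treat the section as a set of non-overlapping primitives; coordinates are from the bounding-box lower-left.
Vertical leg: 1.6 × 6.5, A = 10.4 cm², y = 3.25 cm, Ī = 36.617 cm⁴.
Horizontal leg (remainder): 9.4 × 1.6, A = 15.04 cm², y = 0.8 cm, Ī = 3.2085 cm⁴.
Centroid: ȳ = ΣA·y / ΣA = 1.8016 cm.
Transfer each piece to the centroidal x-axis using Ī + A·d² with d = y − 1.8016:
  vertical leg: d = 1.4484 cm → contributes +58.435 cm⁴
  horizontal leg (remainder): d = -1.0016 cm → contributes +18.296 cm⁴
Total I = 76.731 cm⁴.
Radius of gyration: k = √(I/A) = √(76.731 / 25.44) = 1.7367 cm.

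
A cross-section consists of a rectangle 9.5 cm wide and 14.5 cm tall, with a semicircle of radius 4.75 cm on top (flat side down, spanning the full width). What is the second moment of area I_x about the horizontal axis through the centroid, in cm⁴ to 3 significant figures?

I_x ≈ 4890 cm⁴

Decompose the section into non-overlapping parts with the origin at the bottom-left of its bounding rectangle.
Rectangular body: 9.5 × 14.5, A = 137.75 cm², y = 7.25 cm, Ī = 2413.5 cm⁴.
Semicircular cap: semicircle r = 4.75, A = 35.441 cm², y = 16.516 cm, Ī = 55.874 cm⁴.
Centroid: ȳ = ΣA·y / ΣA = 9.1461 cm.
Transfer each piece to the horizontal axis through the centroid using Ī + A·d² with d = y − 9.1461:
  rectangular body: d = -1.8961 cm → contributes +2908.8 cm⁴
  semicircular cap: d = 7.3698 cm → contributes +1980.8 cm⁴
Total I = 4889.6 cm⁴.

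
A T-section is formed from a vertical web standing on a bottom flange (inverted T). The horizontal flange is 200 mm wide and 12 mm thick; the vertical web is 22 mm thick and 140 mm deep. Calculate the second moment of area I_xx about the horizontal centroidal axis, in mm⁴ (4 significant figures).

Decompose the section into non-overlapping parts with the origin at the bottom-left of its bounding rectangle.
Flange: 200 × 12, A = 2 400 mm², y = 6 mm, Ī = 28 800 mm⁴.
Web: 22 × 140, A = 3 080 mm², y = 82 mm, Ī = 5 030 667 mm⁴.
Centroid: ȳ = ΣA·y / ΣA = 48.7153 mm.
Transfer each piece to the horizontal centroidal axis using Ī + A·d² with d = y − 48.7153:
  flange: d = -42.7153 mm → contributes +4 407 838 mm⁴
  web: d = 33.2847 mm → contributes +8 442 904 mm⁴
Total I = 12 850 743 mm⁴.

I_xx ≈ 1.285 × 10⁷ mm⁴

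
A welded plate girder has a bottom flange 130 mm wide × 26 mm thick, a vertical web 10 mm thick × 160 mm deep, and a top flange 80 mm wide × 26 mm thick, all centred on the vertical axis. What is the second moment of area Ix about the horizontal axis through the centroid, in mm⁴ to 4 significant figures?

Ix ≈ 4.887 × 10⁷ mm⁴

Split into non-overlapping primitives; take the origin at the lower-left of the bounding box.
Bottom plate: 130 × 26, A = 3 380 mm², y = 13 mm, Ī = 190 407 mm⁴.
Web plate: 10 × 160, A = 1 600 mm², y = 106 mm, Ī = 3 413 333 mm⁴.
Top plate: 80 × 26, A = 2 080 mm², y = 199 mm, Ī = 117 173 mm⁴.
Centroid: ȳ = ΣA·y / ΣA = 88.8754 mm.
Transfer each piece to the horizontal axis through the centroid using Ī + A·d² with d = y − 88.8754:
  bottom plate: d = -75.8754 mm → contributes +19 649 301 mm⁴
  web plate: d = 17.1246 mm → contributes +3 882 539 mm⁴
  top plate: d = 110.125 mm → contributes +25 342 244 mm⁴
Total I = 48 874 084 mm⁴.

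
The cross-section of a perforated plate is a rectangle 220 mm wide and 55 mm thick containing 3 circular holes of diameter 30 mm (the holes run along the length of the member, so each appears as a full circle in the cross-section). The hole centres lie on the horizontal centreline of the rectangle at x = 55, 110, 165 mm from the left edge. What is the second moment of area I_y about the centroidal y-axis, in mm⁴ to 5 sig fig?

Decompose the section into non-overlapping parts with the origin at the bottom-left of its bounding rectangle.
Plate: 220 × 55, A = 12 100 mm², x = 110 mm, Ī = 48 803 333 mm⁴.
Hole 1 (subtracted): ⌀30, A = 706.8583 mm², x = 55 mm, Ī = 39760.78 mm⁴.
Hole 2 (subtracted): ⌀30, A = 706.8583 mm², x = 110 mm, Ī = 39760.78 mm⁴.
Hole 3 (subtracted): ⌀30, A = 706.8583 mm², x = 165 mm, Ī = 39760.78 mm⁴.
By symmetry the centroid is at mid-width, x̄ = 110 mm.
Transfer each piece to the centroidal y-axis using Ī + A·d² with d = x − 110:
  plate: d = 0 mm → contributes +48 803 333 mm⁴
  hole 1: d = -55 mm → contributes −2 178 007 mm⁴
  hole 2: d = 0 mm → contributes −39760.78 mm⁴
  hole 3: d = 55 mm → contributes −2 178 007 mm⁴
Total I = 44 407 558 mm⁴.

I_y ≈ 4.4408 × 10⁷ mm⁴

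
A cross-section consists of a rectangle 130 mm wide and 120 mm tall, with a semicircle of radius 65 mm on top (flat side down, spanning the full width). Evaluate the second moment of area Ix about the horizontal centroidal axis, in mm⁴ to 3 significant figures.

Decompose the section into non-overlapping parts with the origin at the bottom-left of its bounding rectangle.
Rectangular body: 130 × 120, A = 15 600 mm², y = 60 mm, Ī = 18 720 000 mm⁴.
Semicircular cap: semicircle r = 65, A = 6636.6 mm², y = 147.59 mm, Ī = 1 959 230 mm⁴.
Centroid: ȳ = ΣA·y / ΣA = 86.141 mm.
Transfer each piece to the horizontal centroidal axis using Ī + A·d² with d = y − 86.141:
  rectangular body: d = -26.141 mm → contributes +29 380 028 mm⁴
  semicircular cap: d = 61.446 mm → contributes +27 016 649 mm⁴
Total I = 56 396 677 mm⁴.

Ix ≈ 5.64 × 10⁷ mm⁴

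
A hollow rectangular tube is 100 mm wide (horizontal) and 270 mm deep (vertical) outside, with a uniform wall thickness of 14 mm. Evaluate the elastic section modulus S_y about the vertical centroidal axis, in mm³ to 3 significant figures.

S_y ≈ 2.99 × 10⁵ mm³

Break the section into simple shapes (no overlaps), measuring from the bottom-left corner of the bounding box.
Outer rectangle: 100 × 270, A = 27 000 mm², x = 50 mm, Ī = 22 500 000 mm⁴.
Inner void (subtracted): 72 × 242, A = 17 424 mm², x = 50 mm, Ī = 7 527 168 mm⁴.
By symmetry the centroid is at mid-width, x̄ = 50 mm.
All pieces are centred on the vertical centroidal axis, so I = ΣĪ (holes subtracted) = 14 972 832 mm⁴.
Extreme fibre distance c = 50 mm; S = I/c = 299 457 mm³.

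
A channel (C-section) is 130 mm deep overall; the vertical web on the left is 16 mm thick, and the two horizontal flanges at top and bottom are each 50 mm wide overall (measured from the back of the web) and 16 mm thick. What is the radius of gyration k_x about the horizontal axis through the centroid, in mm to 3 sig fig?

Break the section into simple shapes (no overlaps), measuring from the bottom-left corner of the bounding box.
Web: 16 × 130, A = 2 080 mm², y = 65 mm, Ī = 2 929 333 mm⁴.
Top flange (beyond web): 34 × 16, A = 544 mm², y = 122 mm, Ī = 11 605 mm⁴.
Bottom flange (beyond web): 34 × 16, A = 544 mm², y = 8 mm, Ī = 11 605 mm⁴.
By symmetry the centroid is at mid-height, ȳ = 65 mm.
Transfer each piece to the horizontal axis through the centroid using Ī + A·d² with d = y − 65:
  web: d = 0 mm → contributes +2 929 333 mm⁴
  top flange (beyond web): d = 57 mm → contributes +1 779 061 mm⁴
  bottom flange (beyond web): d = -57 mm → contributes +1 779 061 mm⁴
Total I = 6 487 456 mm⁴.
Radius of gyration: k = √(I/A) = √(6 487 456 / 3 168) = 45.253 mm.

k_x ≈ 45.3 mm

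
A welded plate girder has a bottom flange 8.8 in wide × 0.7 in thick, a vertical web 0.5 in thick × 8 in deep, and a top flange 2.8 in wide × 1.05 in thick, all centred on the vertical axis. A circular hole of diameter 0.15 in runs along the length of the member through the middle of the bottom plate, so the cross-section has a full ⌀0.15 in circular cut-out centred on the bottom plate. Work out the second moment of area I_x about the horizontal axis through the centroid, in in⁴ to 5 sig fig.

I_x ≈ 184.52 in⁴

Decompose the section into non-overlapping parts with the origin at the bottom-left of its bounding rectangle.
Bottom plate: 8.8 × 0.7, A = 6.16 in², y = 0.35 in, Ī = 0.2515333 in⁴.
Web plate: 0.5 × 8, A = 4 in², y = 4.7 in, Ī = 21.33333 in⁴.
Top plate: 2.8 × 1.05, A = 2.94 in², y = 9.225 in, Ī = 0.2701125 in⁴.
Hole (subtracted): ⌀0.15, A = 0.01767146 in², y = 0.35 in, Ī = 0.00002485049 in⁴.
Centroid: ȳ = ΣA·y / ΣA = 3.674523 in.
Transfer each piece to the horizontal axis through the centroid using Ī + A·d² with d = y − 3.674523:
  bottom plate: d = -3.324523 in → contributes +68.33464 in⁴
  web plate: d = 1.025477 in → contributes +25.53975 in⁴
  top plate: d = 5.550477 in → contributes +90.84503 in⁴
  hole: d = -3.324523 in → contributes −0.1953378 in⁴
Total I = 184.5241 in⁴.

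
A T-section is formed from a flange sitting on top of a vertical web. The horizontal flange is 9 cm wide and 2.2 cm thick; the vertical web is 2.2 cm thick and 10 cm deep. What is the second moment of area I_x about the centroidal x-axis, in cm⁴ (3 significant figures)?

Decompose the section into non-overlapping parts with the origin at the bottom-left of its bounding rectangle.
Flange: 9 × 2.2, A = 19.8 cm², y = 11.1 cm, Ī = 7.986 cm⁴.
Web: 2.2 × 10, A = 22 cm², y = 5 cm, Ī = 183.33 cm⁴.
Centroid: ȳ = ΣA·y / ΣA = 7.8895 cm.
Transfer each piece to the centroidal x-axis using Ī + A·d² with d = y − 7.8895:
  flange: d = 3.2105 cm → contributes +212.07 cm⁴
  web: d = -2.8895 cm → contributes +367.01 cm⁴
Total I = 579.09 cm⁴.

I_x ≈ 579 cm⁴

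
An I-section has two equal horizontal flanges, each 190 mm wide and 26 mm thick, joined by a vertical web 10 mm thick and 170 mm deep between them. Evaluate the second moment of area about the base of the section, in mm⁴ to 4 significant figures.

Decompose the section into non-overlapping parts with the origin at the bottom-left of its bounding rectangle.
Bottom flange: 190 × 26, A = 4 940 mm², y = 13 mm, Ī = 278 287 mm⁴.
Web: 10 × 170, A = 1 700 mm², y = 111 mm, Ī = 4 094 167 mm⁴.
Top flange: 190 × 26, A = 4 940 mm², y = 209 mm, Ī = 278 287 mm⁴.
Transfer each piece to a horizontal axis along the bottom face using Ī + A·d² with d = y − 0:
  bottom flange: d = 13 mm → contributes +1 113 147 mm⁴
  web: d = 111 mm → contributes +25 039 867 mm⁴
  top flange: d = 209 mm → contributes +216 062 427 mm⁴
Total I = 242 215 440 mm⁴.

I_base ≈ 2.422 × 10⁸ mm⁴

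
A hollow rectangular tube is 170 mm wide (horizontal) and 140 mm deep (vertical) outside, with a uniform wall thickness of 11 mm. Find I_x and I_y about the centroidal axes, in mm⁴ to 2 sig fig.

I_x ≈ 1.9 × 10⁷ mm⁴, I_y ≈ 2.5 × 10⁷ mm⁴

Decompose the section into non-overlapping parts with the origin at the bottom-left of its bounding rectangle.
Outer rectangle: 170 × 140, A = 23 800 mm², y = 70 mm, Ī = 38 873 333 mm⁴.
Inner void (subtracted): 148 × 118, A = 17 464 mm², y = 70 mm, Ī = 20 264 061 mm⁴.
By symmetry the centroid is at mid-height, ȳ = 70 mm.
All pieces are centred on the centroidal x-axis, so I = ΣĪ (holes subtracted) = 18 609 272 mm⁴.
Repeating about the centroidal y-axis gives I_y = 25 440 712 mm⁴.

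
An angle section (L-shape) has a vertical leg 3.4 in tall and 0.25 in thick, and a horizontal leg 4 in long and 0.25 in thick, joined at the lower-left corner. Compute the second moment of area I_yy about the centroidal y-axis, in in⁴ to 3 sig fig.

Treat the section as a set of non-overlapping primitives; coordinates are from the bounding-box lower-left.
Vertical leg: 0.25 × 3.4, A = 0.85 in², x = 0.125 in, Ī = 0.0044271 in⁴.
Horizontal leg (remainder): 3.75 × 0.25, A = 0.9375 in², x = 2.125 in, Ī = 1.0986 in⁴.
Centroid: x̄ = ΣA·x / ΣA = 1.174 in.
Transfer each piece to the centroidal y-axis using Ī + A·d² with d = x − 1.174:
  vertical leg: d = -1.049 in → contributes +0.93968 in⁴
  horizontal leg (remainder): d = 0.95105 in → contributes +1.9466 in⁴
Total I = 2.8863 in⁴.

I_yy ≈ 2.89 in⁴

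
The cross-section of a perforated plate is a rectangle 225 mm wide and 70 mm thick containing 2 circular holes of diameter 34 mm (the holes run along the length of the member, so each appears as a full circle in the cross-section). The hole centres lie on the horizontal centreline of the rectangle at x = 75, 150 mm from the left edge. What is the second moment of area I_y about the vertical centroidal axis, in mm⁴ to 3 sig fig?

Decompose the section into non-overlapping parts with the origin at the bottom-left of its bounding rectangle.
Plate: 225 × 70, A = 15 750 mm², x = 112.5 mm, Ī = 66 445 313 mm⁴.
Hole 1 (subtracted): ⌀34, A = 907.92 mm², x = 75 mm, Ī = 65 597 mm⁴.
Hole 2 (subtracted): ⌀34, A = 907.92 mm², x = 150 mm, Ī = 65 597 mm⁴.
By symmetry the centroid is at mid-width, x̄ = 112.5 mm.
Transfer each piece to the vertical centroidal axis using Ī + A·d² with d = x − 112.5:
  plate: d = 0 mm → contributes +66 445 313 mm⁴
  hole 1: d = -37.5 mm → contributes −1 342 360 mm⁴
  hole 2: d = 37.5 mm → contributes −1 342 360 mm⁴
Total I = 63 760 592 mm⁴.

I_y ≈ 6.38 × 10⁷ mm⁴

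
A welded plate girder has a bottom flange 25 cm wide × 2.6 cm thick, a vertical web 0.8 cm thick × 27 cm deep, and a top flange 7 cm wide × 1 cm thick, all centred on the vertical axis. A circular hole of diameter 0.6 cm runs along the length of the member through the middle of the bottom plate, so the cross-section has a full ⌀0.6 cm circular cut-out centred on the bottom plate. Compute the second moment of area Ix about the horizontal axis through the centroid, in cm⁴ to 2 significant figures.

Ix ≈ 9000 cm⁴

Treat the section as a set of non-overlapping primitives; coordinates are from the bounding-box lower-left.
Bottom plate: 25 × 2.6, A = 65 cm², y = 1.3 cm, Ī = 36.62 cm⁴.
Web plate: 0.8 × 27, A = 21.6 cm², y = 16.1 cm, Ī = 1 312 cm⁴.
Top plate: 7 × 1, A = 7 cm², y = 30.1 cm, Ī = 0.5833 cm⁴.
Hole (subtracted): ⌀0.6, A = 0.2827 cm², y = 1.3 cm, Ī = 0.006362 cm⁴.
Centroid: ȳ = ΣA·y / ΣA = 6.886 cm.
Transfer each piece to the horizontal axis through the centroid using Ī + A·d² with d = y − 6.886:
  bottom plate: d = -5.586 cm → contributes +2 065 cm⁴
  web plate: d = 9.214 cm → contributes +3 146 cm⁴
  top plate: d = 23.21 cm → contributes +3 773 cm⁴
  hole: d = -5.586 cm → contributes −8.829 cm⁴
Total I = 8 975 cm⁴.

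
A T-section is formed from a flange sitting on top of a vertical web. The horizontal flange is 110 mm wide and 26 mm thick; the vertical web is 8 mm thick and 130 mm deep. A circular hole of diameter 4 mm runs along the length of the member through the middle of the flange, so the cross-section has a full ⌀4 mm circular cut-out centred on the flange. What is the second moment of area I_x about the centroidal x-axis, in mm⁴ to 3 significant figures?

Treat the section as a set of non-overlapping primitives; coordinates are from the bounding-box lower-left.
Flange: 110 × 26, A = 2 860 mm², y = 143 mm, Ī = 161 113 mm⁴.
Web: 8 × 130, A = 1 040 mm², y = 65 mm, Ī = 1 464 667 mm⁴.
Hole (subtracted): ⌀4, A = 12.566 mm², y = 143 mm, Ī = 12.566 mm⁴.
Centroid: ȳ = ΣA·y / ΣA = 122.13 mm.
Transfer each piece to the centroidal x-axis using Ī + A·d² with d = y − 122.13:
  flange: d = 20.867 mm → contributes +1 406 476 mm⁴
  web: d = -57.133 mm → contributes +4 859 385 mm⁴
  hole: d = 20.867 mm → contributes −5484.5 mm⁴
Total I = 6 260 377 mm⁴.

I_x ≈ 6.26 × 10⁶ mm⁴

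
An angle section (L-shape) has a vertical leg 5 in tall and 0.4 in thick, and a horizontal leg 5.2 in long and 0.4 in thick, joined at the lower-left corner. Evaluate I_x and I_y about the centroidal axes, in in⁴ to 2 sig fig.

I_x ≈ 9.4 in⁴, I_y ≈ 10 in⁴

Treat the section as a set of non-overlapping primitives; coordinates are from the bounding-box lower-left.
Vertical leg: 0.4 × 5, A = 2 in², y = 2.5 in, Ī = 4.167 in⁴.
Horizontal leg (remainder): 4.8 × 0.4, A = 1.92 in², y = 0.2 in, Ī = 0.0256 in⁴.
Centroid: ȳ = ΣA·y / ΣA = 1.373 in.
Transfer each piece to the centroidal x-axis using Ī + A·d² with d = y − 1.373:
  vertical leg: d = 1.127 in → contributes +6.705 in⁴
  horizontal leg (remainder): d = -1.173 in → contributes +2.669 in⁴
Total I = 9.374 in⁴.
For the y-axis: x̄ = 1.473 in.
Repeating about the centroidal y-axis gives I_y = 10.34 in⁴.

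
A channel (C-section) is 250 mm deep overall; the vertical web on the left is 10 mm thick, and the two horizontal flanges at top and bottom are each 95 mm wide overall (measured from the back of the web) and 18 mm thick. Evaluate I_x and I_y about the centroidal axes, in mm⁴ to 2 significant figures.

I_x ≈ 5.4 × 10⁷ mm⁴, I_y ≈ 5.0 × 10⁶ mm⁴

Split into non-overlapping primitives; take the origin at the lower-left of the bounding box.
Web: 10 × 250, A = 2 500 mm², y = 125 mm, Ī = 13 020 833 mm⁴.
Top flange (beyond web): 85 × 18, A = 1 530 mm², y = 241 mm, Ī = 41 310 mm⁴.
Bottom flange (beyond web): 85 × 18, A = 1 530 mm², y = 9 mm, Ī = 41 310 mm⁴.
By symmetry the centroid is at mid-height, ȳ = 125 mm.
Transfer each piece to the centroidal x-axis using Ī + A·d² with d = y − 125:
  web: d = 0 mm → contributes +13 020 833 mm⁴
  top flange (beyond web): d = 116 mm → contributes +20 628 990 mm⁴
  bottom flange (beyond web): d = -116 mm → contributes +20 628 990 mm⁴
Total I = 54 278 813 mm⁴.
For the y-axis: x̄ = 31.14 mm.
Repeating about the centroidal y-axis gives I_y = 4 967 581 mm⁴.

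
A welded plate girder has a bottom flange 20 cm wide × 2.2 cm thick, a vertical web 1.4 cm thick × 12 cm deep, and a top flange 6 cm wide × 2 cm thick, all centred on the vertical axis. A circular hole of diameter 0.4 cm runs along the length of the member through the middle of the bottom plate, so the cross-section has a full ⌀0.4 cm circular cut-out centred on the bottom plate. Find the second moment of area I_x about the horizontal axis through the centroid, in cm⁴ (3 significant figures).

Split into non-overlapping primitives; take the origin at the lower-left of the bounding box.
Bottom plate: 20 × 2.2, A = 44 cm², y = 1.1 cm, Ī = 17.747 cm⁴.
Web plate: 1.4 × 12, A = 16.8 cm², y = 8.2 cm, Ī = 201.6 cm⁴.
Top plate: 6 × 2, A = 12 cm², y = 15.2 cm, Ī = 4 cm⁴.
Hole (subtracted): ⌀0.4, A = 0.12566 cm², y = 1.1 cm, Ī = 0.0012566 cm⁴.
Centroid: ȳ = ΣA·y / ΣA = 5.0695 cm.
Transfer each piece to the horizontal axis through the centroid using Ī + A·d² with d = y − 5.0695:
  bottom plate: d = -3.9695 cm → contributes +711.05 cm⁴
  web plate: d = 3.1305 cm → contributes +366.24 cm⁴
  top plate: d = 10.131 cm → contributes +1235.5 cm⁴
  hole: d = -3.9695 cm → contributes −1.9813 cm⁴
Total I = 2310.8 cm⁴.

I_x ≈ 2310 cm⁴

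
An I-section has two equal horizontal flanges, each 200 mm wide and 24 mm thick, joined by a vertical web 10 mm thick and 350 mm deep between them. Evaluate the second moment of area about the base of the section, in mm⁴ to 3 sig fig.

I_base ≈ 8.91 × 10⁸ mm⁴

Decompose the section into non-overlapping parts with the origin at the bottom-left of its bounding rectangle.
Bottom flange: 200 × 24, A = 4 800 mm², y = 12 mm, Ī = 230 400 mm⁴.
Web: 10 × 350, A = 3 500 mm², y = 199 mm, Ī = 35 729 167 mm⁴.
Top flange: 200 × 24, A = 4 800 mm², y = 386 mm, Ī = 230 400 mm⁴.
Transfer each piece to the bottom edge using Ī + A·d² with d = y − 0:
  bottom flange: d = 12 mm → contributes +921 600 mm⁴
  web: d = 199 mm → contributes +174 332 667 mm⁴
  top flange: d = 386 mm → contributes +715 411 200 mm⁴
Total I = 890 665 467 mm⁴.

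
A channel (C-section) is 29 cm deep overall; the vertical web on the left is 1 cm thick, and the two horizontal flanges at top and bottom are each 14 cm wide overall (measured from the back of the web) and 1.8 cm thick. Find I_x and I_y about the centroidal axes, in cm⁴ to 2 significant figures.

I_x ≈ 1.1 × 10⁴ cm⁴, I_y ≈ 1500 cm⁴

Treat the section as a set of non-overlapping primitives; coordinates are from the bounding-box lower-left.
Web: 1 × 29, A = 29 cm², y = 14.5 cm, Ī = 2 032 cm⁴.
Top flange (beyond web): 13 × 1.8, A = 23.4 cm², y = 28.1 cm, Ī = 6.318 cm⁴.
Bottom flange (beyond web): 13 × 1.8, A = 23.4 cm², y = 0.9 cm, Ī = 6.318 cm⁴.
By symmetry the centroid is at mid-height, ȳ = 14.5 cm.
Transfer each piece to the centroidal x-axis using Ī + A·d² with d = y − 14.5:
  web: d = 0 cm → contributes +2 032 cm⁴
  top flange (beyond web): d = 13.6 cm → contributes +4 334 cm⁴
  bottom flange (beyond web): d = -13.6 cm → contributes +4 334 cm⁴
Total I = 10 701 cm⁴.
For the y-axis: x̄ = 4.822 cm.
Repeating about the centroidal y-axis gives I_y = 1 539 cm⁴.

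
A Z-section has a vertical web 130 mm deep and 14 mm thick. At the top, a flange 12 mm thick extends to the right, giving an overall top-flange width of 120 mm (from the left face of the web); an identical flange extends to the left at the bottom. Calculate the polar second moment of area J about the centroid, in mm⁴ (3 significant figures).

J ≈ 2.30 × 10⁷ mm⁴

Break the section into simple shapes (no overlaps), measuring from the bottom-left corner of the bounding box.
Web: 14 × 130, A = 1 820 mm², y = 65 mm, Ī = 2 563 167 mm⁴.
Top flange (beyond web): 106 × 12, A = 1 272 mm², y = 124 mm, Ī = 15 264 mm⁴.
Bottom flange (beyond web): 106 × 12, A = 1 272 mm², y = 6 mm, Ī = 15 264 mm⁴.
Centroid: ȳ = ΣA·y / ΣA = 65 mm.
Transfer each piece to the centroidal x-axis using Ī + A·d² with d = y − 65:
  web: d = 0 mm → contributes +2 563 167 mm⁴
  top flange (beyond web): d = 59 mm → contributes +4 443 096 mm⁴
  bottom flange (beyond web): d = -59 mm → contributes +4 443 096 mm⁴
Total I = 11 449 359 mm⁴.
For the y-axis: x̄ = 113 mm.
Repeating about the centroidal y-axis gives I_y = 11 570 159 mm⁴.
Polar second moment: J = I_x + I_y = 23 019 517 mm⁴.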